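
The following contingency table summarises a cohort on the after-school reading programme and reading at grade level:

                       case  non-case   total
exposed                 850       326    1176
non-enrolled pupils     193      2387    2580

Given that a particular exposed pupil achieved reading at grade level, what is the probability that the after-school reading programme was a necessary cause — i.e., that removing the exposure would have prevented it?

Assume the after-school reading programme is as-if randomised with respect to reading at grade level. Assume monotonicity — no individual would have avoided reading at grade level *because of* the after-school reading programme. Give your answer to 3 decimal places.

p₁ = P(outcome | exposed) = 850/1176 = 0.72279
p₀ = P(outcome | unexposed) = 193/2580 = 0.074806
Under exogeneity and monotonicity, PN = (p₁ − p₀) / p₁.
PN = (0.72279 − 0.074806) / 0.72279 = 0.64798 / 0.72279 ≈ 0.8965

PN ≈ 0.897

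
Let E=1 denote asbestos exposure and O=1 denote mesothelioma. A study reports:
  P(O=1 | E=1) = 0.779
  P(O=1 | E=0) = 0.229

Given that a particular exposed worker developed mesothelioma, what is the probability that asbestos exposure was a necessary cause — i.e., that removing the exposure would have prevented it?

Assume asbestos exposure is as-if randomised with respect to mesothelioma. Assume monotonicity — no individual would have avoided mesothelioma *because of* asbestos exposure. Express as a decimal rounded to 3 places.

PN ≈ 0.706

Let p₁ = 0.779, p₀ = 0.229.
Under exogeneity and monotonicity, PN = (p₁ − p₀) / p₁.
PN = (0.779 − 0.229) / 0.779 = 0.55 / 0.779 ≈ 0.7060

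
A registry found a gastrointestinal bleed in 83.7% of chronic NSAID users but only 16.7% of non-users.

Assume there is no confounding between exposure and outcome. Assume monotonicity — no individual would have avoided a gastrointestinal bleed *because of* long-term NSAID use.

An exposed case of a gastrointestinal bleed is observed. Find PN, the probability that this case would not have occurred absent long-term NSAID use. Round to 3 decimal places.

p₁ = 0.837, p₀ = 0.167.
Under exogeneity and monotonicity, PN = (p₁ − p₀) / p₁.
PN = (0.837 − 0.167) / 0.837 = 0.67 / 0.837 ≈ 0.8005

PN ≈ 0.800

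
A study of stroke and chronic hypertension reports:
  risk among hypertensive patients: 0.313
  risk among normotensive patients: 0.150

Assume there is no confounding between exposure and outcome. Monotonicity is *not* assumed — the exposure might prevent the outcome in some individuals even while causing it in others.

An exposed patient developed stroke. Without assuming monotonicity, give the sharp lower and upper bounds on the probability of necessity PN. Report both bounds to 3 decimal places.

Let p₁ = 0.313, p₀ = 0.15.
Under exogeneity alone the bounds on PN are max{0,(p₁−p₀)/p₁} ≤ PN ≤ min{1,(1−p₀)/p₁}.
  lower = (p₁ − p₀)/p₁ = 0.163 / 0.313 ≈ 0.5208
  upper = min{1, (1 − p₀)/p₁} = 0.85 / 0.313 ≈ 2.7157 → capped at 1

0.521 ≤ PN ≤ 1.000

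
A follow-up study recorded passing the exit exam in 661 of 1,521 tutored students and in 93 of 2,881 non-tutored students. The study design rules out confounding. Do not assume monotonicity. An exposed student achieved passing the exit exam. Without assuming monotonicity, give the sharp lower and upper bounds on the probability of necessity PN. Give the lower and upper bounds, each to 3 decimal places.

0.926 ≤ PN ≤ 1.000

p₁ = P(outcome | exposed) = 661/1521 = 0.43458
p₀ = P(outcome | unexposed) = 93/2881 = 0.03228
Under exogeneity alone the bounds on PN are max{0,(p₁−p₀)/p₁} ≤ PN ≤ min{1,(1−p₀)/p₁}.
  lower = (p₁ − p₀)/p₁ = 0.4023 / 0.43458 ≈ 0.9257
  upper = min{1, (1 − p₀)/p₁} = 0.96772 / 0.43458 ≈ 2.2268 → capped at 1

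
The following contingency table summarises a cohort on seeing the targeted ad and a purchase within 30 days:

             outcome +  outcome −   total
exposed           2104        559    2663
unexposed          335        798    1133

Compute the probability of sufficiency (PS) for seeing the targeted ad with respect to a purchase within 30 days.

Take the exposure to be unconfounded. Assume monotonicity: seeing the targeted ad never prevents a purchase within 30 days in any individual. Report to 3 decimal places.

PS ≈ 0.702

p₁ = P(outcome | exposed) = 2104/2663 = 0.79009
p₀ = P(outcome | unexposed) = 335/1133 = 0.29568
Under exogeneity and monotonicity, PS = (p₁ − p₀)/(1 − p₀).
PS = (0.79009 − 0.29568) / 0.70432 ≈ 0.7020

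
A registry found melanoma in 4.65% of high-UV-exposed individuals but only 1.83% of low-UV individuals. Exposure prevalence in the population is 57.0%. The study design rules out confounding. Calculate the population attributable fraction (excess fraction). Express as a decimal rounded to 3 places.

p₁ = 0.0465, p₀ = 0.0183.
Overall risk P(Y=1) = π·p₁ + (1−π)·p₀ = 0.57×0.0465 + 0.43×0.0183 = 0.034374.
Under exogeneity, PAF = [P(Y=1) − p₀] / P(Y=1).
PAF = (0.034374 − 0.0183) / 0.034374 ≈ 0.4676

PAF ≈ 0.468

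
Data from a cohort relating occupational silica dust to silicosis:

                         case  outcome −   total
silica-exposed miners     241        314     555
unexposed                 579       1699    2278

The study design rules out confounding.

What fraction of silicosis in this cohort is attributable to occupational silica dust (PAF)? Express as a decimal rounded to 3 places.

PAF ≈ 0.122

p₁ = P(outcome | exposed) = 241/555 = 0.43423
p₀ = P(outcome | unexposed) = 579/2278 = 0.25417
Exposure prevalence π = 555/2833 = 0.19591; overall risk P(Y=1) = 0.28945.
Under exogeneity, PAF = [P(Y=1) − p₀]/P(Y=1).
PAF = (0.28945 − 0.25417) / 0.28945 ≈ 0.1219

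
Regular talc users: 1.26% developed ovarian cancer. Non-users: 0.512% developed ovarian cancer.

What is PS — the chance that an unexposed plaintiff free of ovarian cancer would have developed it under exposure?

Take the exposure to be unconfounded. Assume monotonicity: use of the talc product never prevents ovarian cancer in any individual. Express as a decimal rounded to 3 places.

PS ≈ 0.008

p₁ = 0.0126, p₀ = 0.00512.
Under exogeneity and monotonicity, PS = (p₁ − p₀) / (1 − p₀).
PS = (0.0126 − 0.00512) / (1 − 0.00512) = 0.00748 / 0.99488 ≈ 0.0075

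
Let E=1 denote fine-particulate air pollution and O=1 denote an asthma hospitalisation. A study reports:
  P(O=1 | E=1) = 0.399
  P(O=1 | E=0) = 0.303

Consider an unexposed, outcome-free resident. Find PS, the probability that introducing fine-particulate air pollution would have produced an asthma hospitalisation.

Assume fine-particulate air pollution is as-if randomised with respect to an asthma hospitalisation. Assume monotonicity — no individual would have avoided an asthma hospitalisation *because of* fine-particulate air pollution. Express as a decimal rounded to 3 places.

PS ≈ 0.138

Let p₁ = 0.399, p₀ = 0.303.
Under exogeneity and monotonicity, PS = (p₁ − p₀) / (1 − p₀).
PS = (0.399 − 0.303) / (1 − 0.303) = 0.096 / 0.697 ≈ 0.1377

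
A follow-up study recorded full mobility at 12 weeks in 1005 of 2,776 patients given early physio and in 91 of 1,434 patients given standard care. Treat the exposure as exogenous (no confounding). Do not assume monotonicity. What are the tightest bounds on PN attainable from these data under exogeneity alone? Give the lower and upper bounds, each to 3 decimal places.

0.825 ≤ PN ≤ 1.000

p₁ = P(outcome | exposed) = 1005/2776 = 0.36203
p₀ = P(outcome | unexposed) = 91/1434 = 0.063459
Under exogeneity alone the bounds on PN are max{0,(p₁−p₀)/p₁} ≤ PN ≤ min{1,(1−p₀)/p₁}.
  lower = (p₁ − p₀)/p₁ = 0.29857 / 0.36203 ≈ 0.8247
  upper = min{1, (1 − p₀)/p₁} = 0.93654 / 0.36203 ≈ 2.5869 → capped at 1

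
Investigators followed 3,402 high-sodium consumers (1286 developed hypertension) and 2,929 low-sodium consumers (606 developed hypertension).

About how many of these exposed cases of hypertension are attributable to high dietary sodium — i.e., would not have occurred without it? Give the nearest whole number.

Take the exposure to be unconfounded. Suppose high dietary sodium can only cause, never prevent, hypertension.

p₁ = P(outcome | exposed) = 1286/3402 = 0.37801
p₀ = P(outcome | unexposed) = 606/2929 = 0.2069
PN = (p₁ − p₀)/p₁ = (0.37801 − 0.2069) / 0.37801 ≈ 0.45267.
Attributable cases ≈ PN × (exposed cases) = 0.45267 × 1286 ≈ 582.14.

about 582 cases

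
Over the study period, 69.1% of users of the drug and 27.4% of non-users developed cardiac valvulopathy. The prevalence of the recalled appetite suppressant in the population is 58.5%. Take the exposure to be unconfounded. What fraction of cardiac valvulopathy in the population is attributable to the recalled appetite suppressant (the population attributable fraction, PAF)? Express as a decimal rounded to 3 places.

PAF ≈ 0.471

p₁ = 0.691, p₀ = 0.274.
Overall risk P(Y=1) = π·p₁ + (1−π)·p₀ = 0.585×0.691 + 0.415×0.274 = 0.51794.
Under exogeneity, PAF = [P(Y=1) − p₀] / P(Y=1).
PAF = (0.51794 − 0.274) / 0.51794 ≈ 0.4710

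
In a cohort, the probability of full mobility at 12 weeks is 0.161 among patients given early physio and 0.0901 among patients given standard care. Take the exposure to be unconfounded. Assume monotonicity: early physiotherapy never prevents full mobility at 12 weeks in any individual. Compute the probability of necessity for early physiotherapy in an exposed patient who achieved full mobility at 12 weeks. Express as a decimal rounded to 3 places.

PN ≈ 0.440

Let p₁ = 0.161, p₀ = 0.0901.
Under exogeneity and monotonicity, PN = (p₁ − p₀) / p₁.
PN = (0.161 − 0.0901) / 0.161 = 0.0709 / 0.161 ≈ 0.4404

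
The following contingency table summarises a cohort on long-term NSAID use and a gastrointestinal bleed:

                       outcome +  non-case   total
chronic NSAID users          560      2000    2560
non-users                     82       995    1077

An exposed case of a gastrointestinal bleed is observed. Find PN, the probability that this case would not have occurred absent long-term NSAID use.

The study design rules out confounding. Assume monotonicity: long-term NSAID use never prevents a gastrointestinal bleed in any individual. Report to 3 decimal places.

p₁ = P(outcome | exposed) = 560/2560 = 0.21875
p₀ = P(outcome | unexposed) = 82/1077 = 0.076137
Under exogeneity and monotonicity, PN = (p₁ − p₀)/p₁.
PN = (0.21875 − 0.076137) / 0.21875 ≈ 0.6519

PN ≈ 0.652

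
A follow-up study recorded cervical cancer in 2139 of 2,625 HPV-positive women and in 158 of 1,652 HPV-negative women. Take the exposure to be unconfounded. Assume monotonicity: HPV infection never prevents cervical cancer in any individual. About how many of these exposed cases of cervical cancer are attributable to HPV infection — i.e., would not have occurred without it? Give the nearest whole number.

p₁ = P(outcome | exposed) = 2139/2625 = 0.81486
p₀ = P(outcome | unexposed) = 158/1652 = 0.095642
PN = (p₁ − p₀)/p₁ = (0.81486 − 0.095642) / 0.81486 ≈ 0.88263.
Attributable cases ≈ PN × (exposed cases) = 0.88263 × 2139 ≈ 1887.94.

about 1888 cases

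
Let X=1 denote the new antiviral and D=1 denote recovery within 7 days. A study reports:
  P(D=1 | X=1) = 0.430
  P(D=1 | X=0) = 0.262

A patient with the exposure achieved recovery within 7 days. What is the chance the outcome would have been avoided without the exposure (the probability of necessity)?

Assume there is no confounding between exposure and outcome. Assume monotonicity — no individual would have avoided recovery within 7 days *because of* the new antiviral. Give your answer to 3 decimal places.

PN ≈ 0.391

Let p₁ = 0.43, p₀ = 0.262.
Under exogeneity and monotonicity, PN = (p₁ − p₀) / p₁.
PN = (0.43 − 0.262) / 0.43 = 0.168 / 0.43 ≈ 0.3907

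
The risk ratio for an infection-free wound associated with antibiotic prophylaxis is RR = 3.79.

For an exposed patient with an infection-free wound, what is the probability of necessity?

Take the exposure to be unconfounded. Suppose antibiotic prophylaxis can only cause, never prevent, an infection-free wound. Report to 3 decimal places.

PN ≈ 0.736

Under exogeneity and monotonicity, PN = (RR − 1) / RR = 1 − 1/RR.
PN = (3.79 − 1) / 3.79 = 2.79 / 3.79 ≈ 0.7361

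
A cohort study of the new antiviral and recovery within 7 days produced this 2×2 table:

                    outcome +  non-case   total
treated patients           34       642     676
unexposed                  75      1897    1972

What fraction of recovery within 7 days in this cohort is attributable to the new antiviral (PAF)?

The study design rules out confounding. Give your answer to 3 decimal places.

p₁ = P(outcome | exposed) = 34/676 = 0.050296
p₀ = P(outcome | unexposed) = 75/1972 = 0.038032
Exposure prevalence π = 676/2648 = 0.25529; overall risk P(Y=1) = 0.041163.
Under exogeneity, PAF = [P(Y=1) − p₀]/P(Y=1).
PAF = (0.041163 − 0.038032) / 0.041163 ≈ 0.0761

PAF ≈ 0.076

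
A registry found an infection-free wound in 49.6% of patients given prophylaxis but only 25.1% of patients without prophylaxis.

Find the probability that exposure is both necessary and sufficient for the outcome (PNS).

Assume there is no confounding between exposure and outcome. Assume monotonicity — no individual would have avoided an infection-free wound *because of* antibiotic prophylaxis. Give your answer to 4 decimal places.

PNS ≈ 0.2450

p₁ = 0.496, p₀ = 0.251.
Under exogeneity and monotonicity, PNS = p₁ − p₀.
PNS = 0.496 − 0.251 = 0.245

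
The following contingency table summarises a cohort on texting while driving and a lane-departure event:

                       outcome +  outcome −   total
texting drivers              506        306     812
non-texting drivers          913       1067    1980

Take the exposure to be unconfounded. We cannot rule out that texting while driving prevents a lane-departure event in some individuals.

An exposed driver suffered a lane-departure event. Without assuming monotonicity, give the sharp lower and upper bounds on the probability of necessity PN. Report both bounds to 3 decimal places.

p₁ = P(outcome | exposed) = 506/812 = 0.62315
p₀ = P(outcome | unexposed) = 913/1980 = 0.46111
Under exogeneity alone the bounds on PN are max{0,(p₁−p₀)/p₁} ≤ PN ≤ min{1,(1−p₀)/p₁}.
  lower = (p₁ − p₀)/p₁ = 0.16204 / 0.62315 ≈ 0.2600
  upper = min{1, (1 − p₀)/p₁} = 0.53889 / 0.62315 ≈ 0.8648

0.260 ≤ PN ≤ 0.865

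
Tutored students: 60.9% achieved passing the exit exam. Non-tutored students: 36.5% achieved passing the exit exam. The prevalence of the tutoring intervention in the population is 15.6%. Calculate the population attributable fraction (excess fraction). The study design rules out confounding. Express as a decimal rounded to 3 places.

p₁ = 0.609, p₀ = 0.365.
Overall risk P(Y=1) = π·p₁ + (1−π)·p₀ = 0.156×0.609 + 0.844×0.365 = 0.40306.
Under exogeneity, PAF = [P(Y=1) − p₀] / P(Y=1).
PAF = (0.40306 − 0.365) / 0.40306 ≈ 0.0944

PAF ≈ 0.094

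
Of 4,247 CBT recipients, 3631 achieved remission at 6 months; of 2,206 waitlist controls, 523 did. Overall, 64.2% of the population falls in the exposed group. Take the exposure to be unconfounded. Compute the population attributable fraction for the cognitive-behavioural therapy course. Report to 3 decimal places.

PAF ≈ 0.626

p₁ = P(outcome | exposed) = 3631/4247 = 0.85496
p₀ = P(outcome | unexposed) = 523/2206 = 0.23708
Overall risk P(Y=1) = π·p₁ + (1−π)·p₀ = 0.642×0.85496 + 0.358×0.23708 = 0.63376.
Under exogeneity, PAF = [P(Y=1) − p₀] / P(Y=1).
PAF = (0.63376 − 0.23708) / 0.63376 ≈ 0.6259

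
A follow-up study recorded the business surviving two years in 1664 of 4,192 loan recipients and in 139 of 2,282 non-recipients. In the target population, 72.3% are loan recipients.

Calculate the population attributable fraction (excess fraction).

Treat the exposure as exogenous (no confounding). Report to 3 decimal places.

PAF ≈ 0.800

p₁ = P(outcome | exposed) = 1664/4192 = 0.39695
p₀ = P(outcome | unexposed) = 139/2282 = 0.060911
Overall risk P(Y=1) = π·p₁ + (1−π)·p₀ = 0.723×0.39695 + 0.277×0.060911 = 0.30386.
Under exogeneity, PAF = [P(Y=1) − p₀] / P(Y=1).
PAF = (0.30386 − 0.060911) / 0.30386 ≈ 0.7995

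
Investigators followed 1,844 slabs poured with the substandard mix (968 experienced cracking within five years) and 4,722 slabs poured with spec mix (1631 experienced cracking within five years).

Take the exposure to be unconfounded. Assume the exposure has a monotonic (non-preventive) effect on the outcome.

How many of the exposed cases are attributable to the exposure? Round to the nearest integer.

p₁ = P(outcome | exposed) = 968/1844 = 0.52495
p₀ = P(outcome | unexposed) = 1631/4722 = 0.3454
PN = (p₁ − p₀)/p₁ = (0.52495 − 0.3454) / 0.52495 ≈ 0.34202.
Attributable cases ≈ PN × (exposed cases) = 0.34202 × 968 ≈ 331.07.

about 331 cases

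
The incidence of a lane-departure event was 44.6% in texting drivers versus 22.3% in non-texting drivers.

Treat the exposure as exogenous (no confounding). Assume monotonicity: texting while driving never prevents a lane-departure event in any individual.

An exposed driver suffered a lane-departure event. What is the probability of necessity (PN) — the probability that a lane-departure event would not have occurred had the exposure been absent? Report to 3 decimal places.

p₁ = 0.446, p₀ = 0.223.
Under exogeneity and monotonicity, PN = (p₁ − p₀) / p₁.
PN = (0.446 − 0.223) / 0.446 = 0.223 / 0.446 ≈ 0.5000

PN ≈ 0.500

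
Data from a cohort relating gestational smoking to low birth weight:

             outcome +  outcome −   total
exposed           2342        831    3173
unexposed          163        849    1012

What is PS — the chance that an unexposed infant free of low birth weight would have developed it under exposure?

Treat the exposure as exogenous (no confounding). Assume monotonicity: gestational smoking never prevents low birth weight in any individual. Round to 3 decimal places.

PS ≈ 0.688

p₁ = P(outcome | exposed) = 2342/3173 = 0.7381
p₀ = P(outcome | unexposed) = 163/1012 = 0.16107
Under exogeneity and monotonicity, PS = (p₁ − p₀) / (1 − p₀).
PS = (0.7381 − 0.16107) / (1 − 0.16107) = 0.57704 / 0.83893 ≈ 0.6878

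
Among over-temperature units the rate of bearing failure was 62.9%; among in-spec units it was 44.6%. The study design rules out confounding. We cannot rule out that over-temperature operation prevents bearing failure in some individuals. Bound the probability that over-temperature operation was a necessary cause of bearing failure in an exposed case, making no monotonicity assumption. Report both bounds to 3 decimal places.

p₁ = 0.629, p₀ = 0.446.
Under exogeneity alone the bounds on PN are max{0,(p₁−p₀)/p₁} ≤ PN ≤ min{1,(1−p₀)/p₁}.
  lower = (p₁ − p₀)/p₁ = 0.183 / 0.629 ≈ 0.2909
  upper = min{1, (1 − p₀)/p₁} = 0.554 / 0.629 ≈ 0.8808

0.291 ≤ PN ≤ 0.881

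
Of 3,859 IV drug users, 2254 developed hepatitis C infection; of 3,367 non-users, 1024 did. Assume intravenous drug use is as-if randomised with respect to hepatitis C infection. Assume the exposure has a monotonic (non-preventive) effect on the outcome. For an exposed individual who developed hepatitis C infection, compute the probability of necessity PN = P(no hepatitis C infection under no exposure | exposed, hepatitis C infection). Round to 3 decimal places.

p₁ = P(outcome | exposed) = 2254/3859 = 0.58409
p₀ = P(outcome | unexposed) = 1024/3367 = 0.30413
Under exogeneity and monotonicity, PN = (p₁ − p₀) / p₁.
PN = (0.58409 − 0.30413) / 0.58409 = 0.27996 / 0.58409 ≈ 0.4793

PN ≈ 0.479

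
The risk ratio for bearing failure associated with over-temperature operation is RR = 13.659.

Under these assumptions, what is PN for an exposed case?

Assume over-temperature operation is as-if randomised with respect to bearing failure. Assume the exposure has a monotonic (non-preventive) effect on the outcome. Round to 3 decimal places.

PN ≈ 0.927

Under exogeneity and monotonicity, PN = (RR − 1) / RR = 1 − 1/RR.
PN = (13.659 − 1) / 13.659 = 12.66 / 13.659 ≈ 0.9268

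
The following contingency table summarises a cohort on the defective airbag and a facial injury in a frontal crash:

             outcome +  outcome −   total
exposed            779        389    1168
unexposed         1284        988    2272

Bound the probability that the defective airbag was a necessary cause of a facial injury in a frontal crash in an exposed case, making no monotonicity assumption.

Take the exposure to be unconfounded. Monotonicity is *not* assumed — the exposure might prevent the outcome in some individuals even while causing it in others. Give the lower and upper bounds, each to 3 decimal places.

p₁ = P(outcome | exposed) = 779/1168 = 0.66695
p₀ = P(outcome | unexposed) = 1284/2272 = 0.56514
Under exogeneity alone the bounds on PN are max{0,(p₁−p₀)/p₁} ≤ PN ≤ min{1,(1−p₀)/p₁}.
  lower = (p₁ − p₀)/p₁ = 0.10181 / 0.66695 ≈ 0.1527
  upper = min{1, (1 − p₀)/p₁} = 0.43486 / 0.66695 ≈ 0.6520

0.153 ≤ PN ≤ 0.652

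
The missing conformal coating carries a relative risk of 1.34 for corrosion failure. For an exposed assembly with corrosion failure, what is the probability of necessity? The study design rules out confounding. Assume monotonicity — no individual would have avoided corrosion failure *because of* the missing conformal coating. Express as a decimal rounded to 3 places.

PN ≈ 0.254

Under exogeneity and monotonicity, PN = (RR − 1) / RR = 1 − 1/RR.
PN = (1.34 − 1) / 1.34 = 0.34 / 1.34 ≈ 0.2537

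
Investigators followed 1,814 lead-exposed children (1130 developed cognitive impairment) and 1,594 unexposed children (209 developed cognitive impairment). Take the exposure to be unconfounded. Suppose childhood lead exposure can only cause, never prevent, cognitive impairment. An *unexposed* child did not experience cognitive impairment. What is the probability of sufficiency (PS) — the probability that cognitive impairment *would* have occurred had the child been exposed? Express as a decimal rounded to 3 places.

p₁ = P(outcome | exposed) = 1130/1814 = 0.62293
p₀ = P(outcome | unexposed) = 209/1594 = 0.13112
Under exogeneity and monotonicity, PS = (p₁ − p₀) / (1 − p₀).
PS = (0.62293 − 0.13112) / (1 − 0.13112) = 0.49182 / 0.86888 ≈ 0.5660

PS ≈ 0.566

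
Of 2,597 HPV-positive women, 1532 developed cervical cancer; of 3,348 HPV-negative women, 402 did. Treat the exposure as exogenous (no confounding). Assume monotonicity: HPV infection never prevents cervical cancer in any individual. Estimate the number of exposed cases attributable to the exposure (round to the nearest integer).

about 1220 cases

p₁ = P(outcome | exposed) = 1532/2597 = 0.58991
p₀ = P(outcome | unexposed) = 402/3348 = 0.12007
PN = (p₁ − p₀)/p₁ = (0.58991 − 0.12007) / 0.58991 ≈ 0.79646.
Attributable cases ≈ PN × (exposed cases) = 0.79646 × 1532 ≈ 1220.17.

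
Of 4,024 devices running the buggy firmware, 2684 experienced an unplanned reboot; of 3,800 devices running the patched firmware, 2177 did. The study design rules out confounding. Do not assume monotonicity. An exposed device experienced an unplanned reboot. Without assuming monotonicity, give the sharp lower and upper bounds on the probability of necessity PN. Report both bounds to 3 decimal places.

p₁ = P(outcome | exposed) = 2684/4024 = 0.667
p₀ = P(outcome | unexposed) = 2177/3800 = 0.57289
Under exogeneity alone the bounds on PN are max{0,(p₁−p₀)/p₁} ≤ PN ≤ min{1,(1−p₀)/p₁}.
  lower = (p₁ − p₀)/p₁ = 0.094103 / 0.667 ≈ 0.1411
  upper = min{1, (1 − p₀)/p₁} = 0.42711 / 0.667 ≈ 0.6403

0.141 ≤ PN ≤ 0.640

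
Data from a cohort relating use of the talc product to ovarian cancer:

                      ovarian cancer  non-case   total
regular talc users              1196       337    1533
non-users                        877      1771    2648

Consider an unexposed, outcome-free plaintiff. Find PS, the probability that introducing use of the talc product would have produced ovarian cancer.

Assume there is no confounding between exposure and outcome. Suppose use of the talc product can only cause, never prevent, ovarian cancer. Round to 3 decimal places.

PS ≈ 0.671

p₁ = P(outcome | exposed) = 1196/1533 = 0.78017
p₀ = P(outcome | unexposed) = 877/2648 = 0.33119
Under exogeneity and monotonicity, PS = (p₁ − p₀) / (1 − p₀).
PS = (0.78017 − 0.33119) / (1 − 0.33119) = 0.44898 / 0.66881 ≈ 0.6713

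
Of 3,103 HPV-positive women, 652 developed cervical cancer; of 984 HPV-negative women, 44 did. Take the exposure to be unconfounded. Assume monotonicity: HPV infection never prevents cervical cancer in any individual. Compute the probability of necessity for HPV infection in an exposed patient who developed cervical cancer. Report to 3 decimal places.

p₁ = P(outcome | exposed) = 652/3103 = 0.21012
p₀ = P(outcome | unexposed) = 44/984 = 0.044715
Under exogeneity and monotonicity, PN = (p₁ − p₀) / p₁.
PN = (0.21012 − 0.044715) / 0.21012 = 0.1654 / 0.21012 ≈ 0.7872

PN ≈ 0.787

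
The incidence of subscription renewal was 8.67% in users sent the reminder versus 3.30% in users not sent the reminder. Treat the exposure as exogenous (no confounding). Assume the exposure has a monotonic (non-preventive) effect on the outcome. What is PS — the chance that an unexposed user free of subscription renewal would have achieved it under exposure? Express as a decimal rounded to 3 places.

PS ≈ 0.056

p₁ = 0.0867, p₀ = 0.033.
Under exogeneity and monotonicity, PS = (p₁ − p₀) / (1 − p₀).
PS = (0.0867 − 0.033) / (1 − 0.033) = 0.0537 / 0.967 ≈ 0.0555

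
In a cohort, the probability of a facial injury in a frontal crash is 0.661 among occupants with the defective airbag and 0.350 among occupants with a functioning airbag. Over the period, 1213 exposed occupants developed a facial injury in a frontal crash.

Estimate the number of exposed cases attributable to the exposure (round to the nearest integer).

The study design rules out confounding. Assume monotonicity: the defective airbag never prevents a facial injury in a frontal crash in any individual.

about 571 cases

Let p₁ = 0.661, p₀ = 0.35.
PN = (p₁ − p₀)/p₁ = (0.661 − 0.35) / 0.661 ≈ 0.47050.
Attributable cases ≈ PN × (exposed cases) = 0.47050 × 1213 ≈ 570.72.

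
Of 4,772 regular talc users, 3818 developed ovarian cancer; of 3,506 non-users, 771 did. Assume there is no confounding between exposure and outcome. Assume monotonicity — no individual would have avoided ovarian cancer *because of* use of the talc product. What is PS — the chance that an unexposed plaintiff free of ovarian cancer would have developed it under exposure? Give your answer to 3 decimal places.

PS ≈ 0.744

p₁ = P(outcome | exposed) = 3818/4772 = 0.80008
p₀ = P(outcome | unexposed) = 771/3506 = 0.21991
Under exogeneity and monotonicity, PS = (p₁ − p₀) / (1 − p₀).
PS = (0.80008 − 0.21991) / (1 − 0.21991) = 0.58018 / 0.78009 ≈ 0.7437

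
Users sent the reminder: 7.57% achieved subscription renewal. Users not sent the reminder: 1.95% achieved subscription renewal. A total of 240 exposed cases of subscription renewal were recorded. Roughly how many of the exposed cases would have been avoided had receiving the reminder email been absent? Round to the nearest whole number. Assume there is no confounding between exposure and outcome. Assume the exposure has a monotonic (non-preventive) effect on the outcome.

p₁ = 0.0757, p₀ = 0.0195.
PN = (p₁ − p₀)/p₁ = (0.0757 − 0.0195) / 0.0757 ≈ 0.74240.
Attributable cases ≈ PN × (exposed cases) = 0.74240 × 240 ≈ 178.18.

about 178 cases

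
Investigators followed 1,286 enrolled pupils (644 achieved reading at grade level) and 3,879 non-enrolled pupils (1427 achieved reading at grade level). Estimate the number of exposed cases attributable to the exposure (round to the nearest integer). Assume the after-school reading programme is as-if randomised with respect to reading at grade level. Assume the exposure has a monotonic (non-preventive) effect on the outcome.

p₁ = P(outcome | exposed) = 644/1286 = 0.50078
p₀ = P(outcome | unexposed) = 1427/3879 = 0.36788
PN = (p₁ − p₀)/p₁ = (0.50078 − 0.36788) / 0.50078 ≈ 0.26539.
Attributable cases ≈ PN × (exposed cases) = 0.26539 × 644 ≈ 170.91.

about 171 cases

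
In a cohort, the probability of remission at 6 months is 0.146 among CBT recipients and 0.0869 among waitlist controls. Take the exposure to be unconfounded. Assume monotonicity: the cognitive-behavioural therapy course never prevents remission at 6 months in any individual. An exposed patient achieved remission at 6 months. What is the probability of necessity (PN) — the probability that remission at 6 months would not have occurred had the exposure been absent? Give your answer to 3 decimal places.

PN ≈ 0.405

Let p₁ = 0.146, p₀ = 0.0869.
Under exogeneity and monotonicity, PN = (p₁ − p₀) / p₁.
PN = (0.146 − 0.0869) / 0.146 = 0.0591 / 0.146 ≈ 0.4048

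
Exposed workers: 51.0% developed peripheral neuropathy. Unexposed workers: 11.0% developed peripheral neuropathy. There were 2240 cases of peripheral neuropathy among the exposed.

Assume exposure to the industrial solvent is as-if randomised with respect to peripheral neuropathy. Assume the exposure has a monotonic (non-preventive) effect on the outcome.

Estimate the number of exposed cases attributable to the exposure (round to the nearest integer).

about 1757 cases

p₁ = 0.51, p₀ = 0.11.
PN = (p₁ − p₀)/p₁ = (0.51 − 0.11) / 0.51 ≈ 0.78431.
Attributable cases ≈ PN × (exposed cases) = 0.78431 × 2240 ≈ 1756.86.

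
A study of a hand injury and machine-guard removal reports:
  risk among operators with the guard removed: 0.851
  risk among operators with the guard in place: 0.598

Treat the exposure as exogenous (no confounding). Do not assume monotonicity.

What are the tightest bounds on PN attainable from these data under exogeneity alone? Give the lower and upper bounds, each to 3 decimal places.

Let p₁ = 0.851, p₀ = 0.598.
Under exogeneity alone the bounds on PN are max{0,(p₁−p₀)/p₁} ≤ PN ≤ min{1,(1−p₀)/p₁}.
  lower = (p₁ − p₀)/p₁ = 0.253 / 0.851 ≈ 0.2973
  upper = min{1, (1 − p₀)/p₁} = 0.402 / 0.851 ≈ 0.4724

0.297 ≤ PN ≤ 0.472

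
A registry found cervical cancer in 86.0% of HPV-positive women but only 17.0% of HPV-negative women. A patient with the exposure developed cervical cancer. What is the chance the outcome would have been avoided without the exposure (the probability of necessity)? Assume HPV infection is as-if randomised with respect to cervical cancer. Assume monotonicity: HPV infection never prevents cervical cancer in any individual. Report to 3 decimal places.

PN ≈ 0.802

p₁ = 0.86, p₀ = 0.17.
Under exogeneity and monotonicity, PN = (p₁ − p₀) / p₁.
PN = (0.86 − 0.17) / 0.86 = 0.69 / 0.86 ≈ 0.8023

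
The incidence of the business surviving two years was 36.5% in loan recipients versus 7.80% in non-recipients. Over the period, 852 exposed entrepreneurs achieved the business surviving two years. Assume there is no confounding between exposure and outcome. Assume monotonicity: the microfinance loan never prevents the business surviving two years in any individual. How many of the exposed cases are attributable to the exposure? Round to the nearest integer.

about 670 cases

p₁ = 0.365, p₀ = 0.078.
PN = (p₁ − p₀)/p₁ = (0.365 − 0.078) / 0.365 ≈ 0.78630.
Attributable cases ≈ PN × (exposed cases) = 0.78630 × 852 ≈ 669.93.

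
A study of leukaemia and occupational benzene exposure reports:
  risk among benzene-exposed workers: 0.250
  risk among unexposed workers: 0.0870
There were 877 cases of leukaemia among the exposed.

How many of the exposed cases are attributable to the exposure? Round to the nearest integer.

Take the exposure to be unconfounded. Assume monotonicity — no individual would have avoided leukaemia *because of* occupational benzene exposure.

Let p₁ = 0.25, p₀ = 0.087.
PN = (p₁ − p₀)/p₁ = (0.25 − 0.087) / 0.25 ≈ 0.65200.
Attributable cases ≈ PN × (exposed cases) = 0.65200 × 877 ≈ 571.80.

about 572 cases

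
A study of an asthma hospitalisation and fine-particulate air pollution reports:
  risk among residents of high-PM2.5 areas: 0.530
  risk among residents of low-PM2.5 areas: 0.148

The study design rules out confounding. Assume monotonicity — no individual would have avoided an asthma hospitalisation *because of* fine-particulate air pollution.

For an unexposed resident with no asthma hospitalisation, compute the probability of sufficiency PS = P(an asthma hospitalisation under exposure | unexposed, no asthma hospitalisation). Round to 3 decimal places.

PS ≈ 0.448

Let p₁ = 0.53, p₀ = 0.148.
Under exogeneity and monotonicity, PS = (p₁ − p₀) / (1 − p₀).
PS = (0.53 − 0.148) / (1 − 0.148) = 0.382 / 0.852 ≈ 0.4484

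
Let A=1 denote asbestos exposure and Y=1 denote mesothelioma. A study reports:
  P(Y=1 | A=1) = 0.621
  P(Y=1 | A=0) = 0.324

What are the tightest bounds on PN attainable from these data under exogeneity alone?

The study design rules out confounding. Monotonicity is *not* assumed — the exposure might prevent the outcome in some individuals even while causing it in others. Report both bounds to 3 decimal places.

0.478 ≤ PN ≤ 1.000

Let p₁ = 0.621, p₀ = 0.324.
Under exogeneity alone the bounds on PN are max{0,(p₁−p₀)/p₁} ≤ PN ≤ min{1,(1−p₀)/p₁}.
  lower = (p₁ − p₀)/p₁ = 0.297 / 0.621 ≈ 0.4783
  upper = min{1, (1 − p₀)/p₁} = 0.676 / 0.621 ≈ 1.0886 → capped at 1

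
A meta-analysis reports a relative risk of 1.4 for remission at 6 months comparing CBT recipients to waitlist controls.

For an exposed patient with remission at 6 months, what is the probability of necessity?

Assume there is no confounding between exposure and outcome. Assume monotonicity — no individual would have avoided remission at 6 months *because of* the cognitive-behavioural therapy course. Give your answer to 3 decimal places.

Under exogeneity and monotonicity, PN = (RR − 1) / RR = 1 − 1/RR.
PN = (1.4 − 1) / 1.4 = 0.4 / 1.4 ≈ 0.2857

PN ≈ 0.286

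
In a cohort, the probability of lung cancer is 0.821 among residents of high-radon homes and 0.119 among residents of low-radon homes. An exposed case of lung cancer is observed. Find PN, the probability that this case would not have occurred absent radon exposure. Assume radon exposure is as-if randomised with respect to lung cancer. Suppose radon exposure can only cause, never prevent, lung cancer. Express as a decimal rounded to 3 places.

Let p₁ = 0.821, p₀ = 0.119.
Under exogeneity and monotonicity, PN = (p₁ − p₀) / p₁.
PN = (0.821 − 0.119) / 0.821 = 0.702 / 0.821 ≈ 0.8551

PN ≈ 0.855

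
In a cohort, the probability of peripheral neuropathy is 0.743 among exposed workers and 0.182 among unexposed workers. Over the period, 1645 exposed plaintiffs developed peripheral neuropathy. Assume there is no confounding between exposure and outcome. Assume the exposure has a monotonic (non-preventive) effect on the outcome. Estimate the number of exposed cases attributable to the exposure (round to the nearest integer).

Let p₁ = 0.743, p₀ = 0.182.
PN = (p₁ − p₀)/p₁ = (0.743 − 0.182) / 0.743 ≈ 0.75505.
Attributable cases ≈ PN × (exposed cases) = 0.75505 × 1645 ≈ 1242.05.

about 1242 cases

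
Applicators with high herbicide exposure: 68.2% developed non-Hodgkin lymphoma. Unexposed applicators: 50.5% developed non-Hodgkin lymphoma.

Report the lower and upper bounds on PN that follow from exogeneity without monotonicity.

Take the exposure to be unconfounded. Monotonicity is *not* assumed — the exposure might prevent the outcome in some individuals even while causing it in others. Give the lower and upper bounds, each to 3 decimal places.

0.260 ≤ PN ≤ 0.726

p₁ = 0.682, p₀ = 0.505.
Under exogeneity alone the bounds on PN are max{0,(p₁−p₀)/p₁} ≤ PN ≤ min{1,(1−p₀)/p₁}.
  lower = (p₁ − p₀)/p₁ = 0.177 / 0.682 ≈ 0.2595
  upper = min{1, (1 − p₀)/p₁} = 0.495 / 0.682 ≈ 0.7258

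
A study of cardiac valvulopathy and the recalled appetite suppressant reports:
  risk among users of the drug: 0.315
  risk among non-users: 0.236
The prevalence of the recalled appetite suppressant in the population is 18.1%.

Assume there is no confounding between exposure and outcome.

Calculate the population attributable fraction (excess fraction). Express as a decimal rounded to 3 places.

PAF ≈ 0.057

Let p₁ = 0.315, p₀ = 0.236.
Overall risk P(Y=1) = π·p₁ + (1−π)·p₀ = 0.181×0.315 + 0.819×0.236 = 0.2503.
Under exogeneity, PAF = [P(Y=1) − p₀] / P(Y=1).
PAF = (0.2503 − 0.236) / 0.2503 ≈ 0.0571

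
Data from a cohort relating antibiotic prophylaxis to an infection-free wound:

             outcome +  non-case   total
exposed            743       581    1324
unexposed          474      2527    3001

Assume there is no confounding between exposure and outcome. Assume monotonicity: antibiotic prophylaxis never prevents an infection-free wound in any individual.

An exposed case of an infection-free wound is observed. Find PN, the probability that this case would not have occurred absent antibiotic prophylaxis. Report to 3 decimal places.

p₁ = P(outcome | exposed) = 743/1324 = 0.56118
p₀ = P(outcome | unexposed) = 474/3001 = 0.15795
Under exogeneity and monotonicity, PN = (p₁ − p₀) / p₁.
PN = (0.56118 − 0.15795) / 0.56118 = 0.40323 / 0.56118 ≈ 0.7185

PN ≈ 0.719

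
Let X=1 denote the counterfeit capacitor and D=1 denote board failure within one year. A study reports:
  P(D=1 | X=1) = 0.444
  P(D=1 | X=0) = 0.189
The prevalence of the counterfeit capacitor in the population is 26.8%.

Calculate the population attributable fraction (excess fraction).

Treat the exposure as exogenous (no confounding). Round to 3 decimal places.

PAF ≈ 0.266

Let p₁ = 0.444, p₀ = 0.189.
Overall risk P(Y=1) = π·p₁ + (1−π)·p₀ = 0.268×0.444 + 0.732×0.189 = 0.25734.
Under exogeneity, PAF = [P(Y=1) − p₀] / P(Y=1).
PAF = (0.25734 − 0.189) / 0.25734 ≈ 0.2656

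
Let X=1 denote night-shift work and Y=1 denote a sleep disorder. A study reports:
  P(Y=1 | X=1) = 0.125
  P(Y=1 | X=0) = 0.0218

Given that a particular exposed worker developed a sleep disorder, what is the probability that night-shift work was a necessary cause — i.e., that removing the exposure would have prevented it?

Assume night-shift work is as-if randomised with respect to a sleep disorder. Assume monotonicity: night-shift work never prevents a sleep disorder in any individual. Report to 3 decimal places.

Let p₁ = 0.125, p₀ = 0.0218.
Under exogeneity and monotonicity, PN = (p₁ − p₀) / p₁.
PN = (0.125 − 0.0218) / 0.125 = 0.1032 / 0.125 ≈ 0.8256

PN ≈ 0.826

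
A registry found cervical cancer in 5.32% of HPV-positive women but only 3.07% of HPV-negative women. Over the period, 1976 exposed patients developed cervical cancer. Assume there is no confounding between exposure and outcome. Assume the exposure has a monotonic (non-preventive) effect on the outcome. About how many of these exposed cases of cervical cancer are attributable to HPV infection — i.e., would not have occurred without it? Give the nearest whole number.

p₁ = 0.0532, p₀ = 0.0307.
PN = (p₁ − p₀)/p₁ = (0.0532 − 0.0307) / 0.0532 ≈ 0.42293.
Attributable cases ≈ PN × (exposed cases) = 0.42293 × 1976 ≈ 835.71.

about 836 cases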